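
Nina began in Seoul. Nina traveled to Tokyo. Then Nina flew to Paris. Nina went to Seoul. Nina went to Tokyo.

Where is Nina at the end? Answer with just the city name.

Answer: Tokyo

Derivation:
Tracking Nina's location:
Start: Nina is in Seoul.
After move 1: Seoul -> Tokyo. Nina is in Tokyo.
After move 2: Tokyo -> Paris. Nina is in Paris.
After move 3: Paris -> Seoul. Nina is in Seoul.
After move 4: Seoul -> Tokyo. Nina is in Tokyo.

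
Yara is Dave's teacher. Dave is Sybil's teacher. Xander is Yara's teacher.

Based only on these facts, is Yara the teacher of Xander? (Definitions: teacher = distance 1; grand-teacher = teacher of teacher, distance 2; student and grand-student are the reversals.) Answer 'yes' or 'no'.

Answer: no

Derivation:
Reconstructing the teacher chain from the given facts:
  Xander -> Yara -> Dave -> Sybil
(each arrow means 'teacher of the next')
Positions in the chain (0 = top):
  position of Xander: 0
  position of Yara: 1
  position of Dave: 2
  position of Sybil: 3

Yara is at position 1, Xander is at position 0; signed distance (j - i) = -1.
'teacher' requires j - i = 1. Actual distance is -1, so the relation does NOT hold.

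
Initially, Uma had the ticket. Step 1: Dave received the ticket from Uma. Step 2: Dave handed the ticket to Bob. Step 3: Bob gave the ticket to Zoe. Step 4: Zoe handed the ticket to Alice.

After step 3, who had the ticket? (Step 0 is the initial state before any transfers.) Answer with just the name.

Answer: Zoe

Derivation:
Tracking the ticket holder through step 3:
After step 0 (start): Uma
After step 1: Dave
After step 2: Bob
After step 3: Zoe

At step 3, the holder is Zoe.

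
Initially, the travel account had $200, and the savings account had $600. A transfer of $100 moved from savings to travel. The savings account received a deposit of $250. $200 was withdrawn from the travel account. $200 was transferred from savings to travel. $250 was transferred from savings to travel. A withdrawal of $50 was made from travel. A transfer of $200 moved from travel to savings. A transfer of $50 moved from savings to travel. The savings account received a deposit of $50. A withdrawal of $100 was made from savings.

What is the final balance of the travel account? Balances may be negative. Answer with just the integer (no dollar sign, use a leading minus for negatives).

Answer: 350

Derivation:
Tracking account balances step by step:
Start: travel=200, savings=600
Event 1 (transfer 100 savings -> travel): savings: 600 - 100 = 500, travel: 200 + 100 = 300. Balances: travel=300, savings=500
Event 2 (deposit 250 to savings): savings: 500 + 250 = 750. Balances: travel=300, savings=750
Event 3 (withdraw 200 from travel): travel: 300 - 200 = 100. Balances: travel=100, savings=750
Event 4 (transfer 200 savings -> travel): savings: 750 - 200 = 550, travel: 100 + 200 = 300. Balances: travel=300, savings=550
Event 5 (transfer 250 savings -> travel): savings: 550 - 250 = 300, travel: 300 + 250 = 550. Balances: travel=550, savings=300
Event 6 (withdraw 50 from travel): travel: 550 - 50 = 500. Balances: travel=500, savings=300
Event 7 (transfer 200 travel -> savings): travel: 500 - 200 = 300, savings: 300 + 200 = 500. Balances: travel=300, savings=500
Event 8 (transfer 50 savings -> travel): savings: 500 - 50 = 450, travel: 300 + 50 = 350. Balances: travel=350, savings=450
Event 9 (deposit 50 to savings): savings: 450 + 50 = 500. Balances: travel=350, savings=500
Event 10 (withdraw 100 from savings): savings: 500 - 100 = 400. Balances: travel=350, savings=400

Final balance of travel: 350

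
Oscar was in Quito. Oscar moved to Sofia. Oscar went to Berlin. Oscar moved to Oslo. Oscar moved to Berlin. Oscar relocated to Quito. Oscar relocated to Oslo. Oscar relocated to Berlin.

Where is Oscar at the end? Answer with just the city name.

Tracking Oscar's location:
Start: Oscar is in Quito.
After move 1: Quito -> Sofia. Oscar is in Sofia.
After move 2: Sofia -> Berlin. Oscar is in Berlin.
After move 3: Berlin -> Oslo. Oscar is in Oslo.
After move 4: Oslo -> Berlin. Oscar is in Berlin.
After move 5: Berlin -> Quito. Oscar is in Quito.
After move 6: Quito -> Oslo. Oscar is in Oslo.
After move 7: Oslo -> Berlin. Oscar is in Berlin.

Answer: Berlin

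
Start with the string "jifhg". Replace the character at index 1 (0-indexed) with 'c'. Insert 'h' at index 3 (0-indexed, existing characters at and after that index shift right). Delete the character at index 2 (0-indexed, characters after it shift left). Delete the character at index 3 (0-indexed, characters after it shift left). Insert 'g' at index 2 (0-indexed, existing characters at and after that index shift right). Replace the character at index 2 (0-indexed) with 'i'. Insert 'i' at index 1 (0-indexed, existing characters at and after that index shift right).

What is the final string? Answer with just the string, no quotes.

Applying each edit step by step:
Start: "jifhg"
Op 1 (replace idx 1: 'i' -> 'c'): "jifhg" -> "jcfhg"
Op 2 (insert 'h' at idx 3): "jcfhg" -> "jcfhhg"
Op 3 (delete idx 2 = 'f'): "jcfhhg" -> "jchhg"
Op 4 (delete idx 3 = 'h'): "jchhg" -> "jchg"
Op 5 (insert 'g' at idx 2): "jchg" -> "jcghg"
Op 6 (replace idx 2: 'g' -> 'i'): "jcghg" -> "jcihg"
Op 7 (insert 'i' at idx 1): "jcihg" -> "jicihg"

Answer: jicihg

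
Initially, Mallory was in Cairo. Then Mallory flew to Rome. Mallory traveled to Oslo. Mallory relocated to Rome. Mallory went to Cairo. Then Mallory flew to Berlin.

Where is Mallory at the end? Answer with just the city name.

Answer: Berlin

Derivation:
Tracking Mallory's location:
Start: Mallory is in Cairo.
After move 1: Cairo -> Rome. Mallory is in Rome.
After move 2: Rome -> Oslo. Mallory is in Oslo.
After move 3: Oslo -> Rome. Mallory is in Rome.
After move 4: Rome -> Cairo. Mallory is in Cairo.
After move 5: Cairo -> Berlin. Mallory is in Berlin.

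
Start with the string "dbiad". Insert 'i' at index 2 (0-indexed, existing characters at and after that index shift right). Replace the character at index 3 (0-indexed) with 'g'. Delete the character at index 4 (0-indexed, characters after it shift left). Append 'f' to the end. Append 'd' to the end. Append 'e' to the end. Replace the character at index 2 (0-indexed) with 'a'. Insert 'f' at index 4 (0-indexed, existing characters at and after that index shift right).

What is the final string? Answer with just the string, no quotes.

Applying each edit step by step:
Start: "dbiad"
Op 1 (insert 'i' at idx 2): "dbiad" -> "dbiiad"
Op 2 (replace idx 3: 'i' -> 'g'): "dbiiad" -> "dbigad"
Op 3 (delete idx 4 = 'a'): "dbigad" -> "dbigd"
Op 4 (append 'f'): "dbigd" -> "dbigdf"
Op 5 (append 'd'): "dbigdf" -> "dbigdfd"
Op 6 (append 'e'): "dbigdfd" -> "dbigdfde"
Op 7 (replace idx 2: 'i' -> 'a'): "dbigdfde" -> "dbagdfde"
Op 8 (insert 'f' at idx 4): "dbagdfde" -> "dbagfdfde"

Answer: dbagfdfde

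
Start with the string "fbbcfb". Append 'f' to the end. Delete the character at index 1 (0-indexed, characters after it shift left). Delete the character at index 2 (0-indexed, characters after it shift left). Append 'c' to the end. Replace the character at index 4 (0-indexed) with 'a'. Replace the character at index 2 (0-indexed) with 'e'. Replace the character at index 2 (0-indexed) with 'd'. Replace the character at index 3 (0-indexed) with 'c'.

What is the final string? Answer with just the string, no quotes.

Answer: fbdcac

Derivation:
Applying each edit step by step:
Start: "fbbcfb"
Op 1 (append 'f'): "fbbcfb" -> "fbbcfbf"
Op 2 (delete idx 1 = 'b'): "fbbcfbf" -> "fbcfbf"
Op 3 (delete idx 2 = 'c'): "fbcfbf" -> "fbfbf"
Op 4 (append 'c'): "fbfbf" -> "fbfbfc"
Op 5 (replace idx 4: 'f' -> 'a'): "fbfbfc" -> "fbfbac"
Op 6 (replace idx 2: 'f' -> 'e'): "fbfbac" -> "fbebac"
Op 7 (replace idx 2: 'e' -> 'd'): "fbebac" -> "fbdbac"
Op 8 (replace idx 3: 'b' -> 'c'): "fbdbac" -> "fbdcac"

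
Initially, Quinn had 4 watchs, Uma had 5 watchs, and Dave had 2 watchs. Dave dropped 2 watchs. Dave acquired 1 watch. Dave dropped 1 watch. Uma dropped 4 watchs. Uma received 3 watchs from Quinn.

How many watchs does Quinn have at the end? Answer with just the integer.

Tracking counts step by step:
Start: Quinn=4, Uma=5, Dave=2
Event 1 (Dave -2): Dave: 2 -> 0. State: Quinn=4, Uma=5, Dave=0
Event 2 (Dave +1): Dave: 0 -> 1. State: Quinn=4, Uma=5, Dave=1
Event 3 (Dave -1): Dave: 1 -> 0. State: Quinn=4, Uma=5, Dave=0
Event 4 (Uma -4): Uma: 5 -> 1. State: Quinn=4, Uma=1, Dave=0
Event 5 (Quinn -> Uma, 3): Quinn: 4 -> 1, Uma: 1 -> 4. State: Quinn=1, Uma=4, Dave=0

Quinn's final count: 1

Answer: 1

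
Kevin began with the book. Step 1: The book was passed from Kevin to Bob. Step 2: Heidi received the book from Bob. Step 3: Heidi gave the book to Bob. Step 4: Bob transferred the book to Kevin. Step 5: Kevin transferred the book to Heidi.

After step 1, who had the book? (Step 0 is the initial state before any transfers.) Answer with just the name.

Tracking the book holder through step 1:
After step 0 (start): Kevin
After step 1: Bob

At step 1, the holder is Bob.

Answer: Bob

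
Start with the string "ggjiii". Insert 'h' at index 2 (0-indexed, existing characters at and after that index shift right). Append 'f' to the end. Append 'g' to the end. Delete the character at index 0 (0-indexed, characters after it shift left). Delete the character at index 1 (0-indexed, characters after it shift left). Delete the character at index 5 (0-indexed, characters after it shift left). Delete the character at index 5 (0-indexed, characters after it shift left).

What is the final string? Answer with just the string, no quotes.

Applying each edit step by step:
Start: "ggjiii"
Op 1 (insert 'h' at idx 2): "ggjiii" -> "gghjiii"
Op 2 (append 'f'): "gghjiii" -> "gghjiiif"
Op 3 (append 'g'): "gghjiiif" -> "gghjiiifg"
Op 4 (delete idx 0 = 'g'): "gghjiiifg" -> "ghjiiifg"
Op 5 (delete idx 1 = 'h'): "ghjiiifg" -> "gjiiifg"
Op 6 (delete idx 5 = 'f'): "gjiiifg" -> "gjiiig"
Op 7 (delete idx 5 = 'g'): "gjiiig" -> "gjiii"

Answer: gjiii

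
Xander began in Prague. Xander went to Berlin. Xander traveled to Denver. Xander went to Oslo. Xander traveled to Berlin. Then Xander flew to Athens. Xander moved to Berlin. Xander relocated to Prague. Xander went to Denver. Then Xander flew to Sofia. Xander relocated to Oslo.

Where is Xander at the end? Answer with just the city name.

Tracking Xander's location:
Start: Xander is in Prague.
After move 1: Prague -> Berlin. Xander is in Berlin.
After move 2: Berlin -> Denver. Xander is in Denver.
After move 3: Denver -> Oslo. Xander is in Oslo.
After move 4: Oslo -> Berlin. Xander is in Berlin.
After move 5: Berlin -> Athens. Xander is in Athens.
After move 6: Athens -> Berlin. Xander is in Berlin.
After move 7: Berlin -> Prague. Xander is in Prague.
After move 8: Prague -> Denver. Xander is in Denver.
After move 9: Denver -> Sofia. Xander is in Sofia.
After move 10: Sofia -> Oslo. Xander is in Oslo.

Answer: Oslo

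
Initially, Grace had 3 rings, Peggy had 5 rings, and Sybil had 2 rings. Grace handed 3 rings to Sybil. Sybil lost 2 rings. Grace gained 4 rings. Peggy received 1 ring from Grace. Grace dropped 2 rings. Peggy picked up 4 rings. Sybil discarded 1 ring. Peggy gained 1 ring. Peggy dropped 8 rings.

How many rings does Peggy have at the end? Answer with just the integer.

Answer: 3

Derivation:
Tracking counts step by step:
Start: Grace=3, Peggy=5, Sybil=2
Event 1 (Grace -> Sybil, 3): Grace: 3 -> 0, Sybil: 2 -> 5. State: Grace=0, Peggy=5, Sybil=5
Event 2 (Sybil -2): Sybil: 5 -> 3. State: Grace=0, Peggy=5, Sybil=3
Event 3 (Grace +4): Grace: 0 -> 4. State: Grace=4, Peggy=5, Sybil=3
Event 4 (Grace -> Peggy, 1): Grace: 4 -> 3, Peggy: 5 -> 6. State: Grace=3, Peggy=6, Sybil=3
Event 5 (Grace -2): Grace: 3 -> 1. State: Grace=1, Peggy=6, Sybil=3
Event 6 (Peggy +4): Peggy: 6 -> 10. State: Grace=1, Peggy=10, Sybil=3
Event 7 (Sybil -1): Sybil: 3 -> 2. State: Grace=1, Peggy=10, Sybil=2
Event 8 (Peggy +1): Peggy: 10 -> 11. State: Grace=1, Peggy=11, Sybil=2
Event 9 (Peggy -8): Peggy: 11 -> 3. State: Grace=1, Peggy=3, Sybil=2

Peggy's final count: 3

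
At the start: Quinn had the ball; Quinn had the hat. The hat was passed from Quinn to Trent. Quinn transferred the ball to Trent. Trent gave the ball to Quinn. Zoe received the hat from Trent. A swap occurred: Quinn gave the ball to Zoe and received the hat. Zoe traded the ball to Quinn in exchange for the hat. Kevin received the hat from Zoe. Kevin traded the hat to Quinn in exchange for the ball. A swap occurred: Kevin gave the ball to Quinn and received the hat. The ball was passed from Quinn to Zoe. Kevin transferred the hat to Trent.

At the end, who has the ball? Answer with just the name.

Tracking all object holders:
Start: ball:Quinn, hat:Quinn
Event 1 (give hat: Quinn -> Trent). State: ball:Quinn, hat:Trent
Event 2 (give ball: Quinn -> Trent). State: ball:Trent, hat:Trent
Event 3 (give ball: Trent -> Quinn). State: ball:Quinn, hat:Trent
Event 4 (give hat: Trent -> Zoe). State: ball:Quinn, hat:Zoe
Event 5 (swap ball<->hat: now ball:Zoe, hat:Quinn). State: ball:Zoe, hat:Quinn
Event 6 (swap ball<->hat: now ball:Quinn, hat:Zoe). State: ball:Quinn, hat:Zoe
Event 7 (give hat: Zoe -> Kevin). State: ball:Quinn, hat:Kevin
Event 8 (swap hat<->ball: now hat:Quinn, ball:Kevin). State: ball:Kevin, hat:Quinn
Event 9 (swap ball<->hat: now ball:Quinn, hat:Kevin). State: ball:Quinn, hat:Kevin
Event 10 (give ball: Quinn -> Zoe). State: ball:Zoe, hat:Kevin
Event 11 (give hat: Kevin -> Trent). State: ball:Zoe, hat:Trent

Final state: ball:Zoe, hat:Trent
The ball is held by Zoe.

Answer: Zoe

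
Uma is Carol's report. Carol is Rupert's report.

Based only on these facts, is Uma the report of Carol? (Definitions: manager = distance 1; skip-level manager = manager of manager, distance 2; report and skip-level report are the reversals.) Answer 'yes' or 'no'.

Reconstructing the manager chain from the given facts:
  Rupert -> Carol -> Uma
(each arrow means 'manager of the next')
Positions in the chain (0 = top):
  position of Rupert: 0
  position of Carol: 1
  position of Uma: 2

Uma is at position 2, Carol is at position 1; signed distance (j - i) = -1.
'report' requires j - i = -1. Actual distance is -1, so the relation HOLDS.

Answer: yes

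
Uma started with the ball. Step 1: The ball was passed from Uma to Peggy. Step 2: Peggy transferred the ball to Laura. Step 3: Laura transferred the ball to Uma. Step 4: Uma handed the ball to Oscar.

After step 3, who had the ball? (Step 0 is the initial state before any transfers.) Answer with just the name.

Tracking the ball holder through step 3:
After step 0 (start): Uma
After step 1: Peggy
After step 2: Laura
After step 3: Uma

At step 3, the holder is Uma.

Answer: Uma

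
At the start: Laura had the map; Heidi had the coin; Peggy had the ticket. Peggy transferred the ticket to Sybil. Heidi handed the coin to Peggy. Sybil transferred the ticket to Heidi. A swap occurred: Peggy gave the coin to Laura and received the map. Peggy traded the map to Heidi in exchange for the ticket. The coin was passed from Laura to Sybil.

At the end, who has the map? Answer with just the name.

Tracking all object holders:
Start: map:Laura, coin:Heidi, ticket:Peggy
Event 1 (give ticket: Peggy -> Sybil). State: map:Laura, coin:Heidi, ticket:Sybil
Event 2 (give coin: Heidi -> Peggy). State: map:Laura, coin:Peggy, ticket:Sybil
Event 3 (give ticket: Sybil -> Heidi). State: map:Laura, coin:Peggy, ticket:Heidi
Event 4 (swap coin<->map: now coin:Laura, map:Peggy). State: map:Peggy, coin:Laura, ticket:Heidi
Event 5 (swap map<->ticket: now map:Heidi, ticket:Peggy). State: map:Heidi, coin:Laura, ticket:Peggy
Event 6 (give coin: Laura -> Sybil). State: map:Heidi, coin:Sybil, ticket:Peggy

Final state: map:Heidi, coin:Sybil, ticket:Peggy
The map is held by Heidi.

Answer: Heidi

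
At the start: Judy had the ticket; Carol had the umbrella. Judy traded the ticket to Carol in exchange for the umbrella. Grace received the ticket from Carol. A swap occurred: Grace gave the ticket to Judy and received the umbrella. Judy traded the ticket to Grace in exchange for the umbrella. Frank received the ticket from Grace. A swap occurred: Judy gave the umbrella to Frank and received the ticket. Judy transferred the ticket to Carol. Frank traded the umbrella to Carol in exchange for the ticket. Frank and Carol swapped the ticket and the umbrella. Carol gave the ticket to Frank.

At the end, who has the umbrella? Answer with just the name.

Answer: Frank

Derivation:
Tracking all object holders:
Start: ticket:Judy, umbrella:Carol
Event 1 (swap ticket<->umbrella: now ticket:Carol, umbrella:Judy). State: ticket:Carol, umbrella:Judy
Event 2 (give ticket: Carol -> Grace). State: ticket:Grace, umbrella:Judy
Event 3 (swap ticket<->umbrella: now ticket:Judy, umbrella:Grace). State: ticket:Judy, umbrella:Grace
Event 4 (swap ticket<->umbrella: now ticket:Grace, umbrella:Judy). State: ticket:Grace, umbrella:Judy
Event 5 (give ticket: Grace -> Frank). State: ticket:Frank, umbrella:Judy
Event 6 (swap umbrella<->ticket: now umbrella:Frank, ticket:Judy). State: ticket:Judy, umbrella:Frank
Event 7 (give ticket: Judy -> Carol). State: ticket:Carol, umbrella:Frank
Event 8 (swap umbrella<->ticket: now umbrella:Carol, ticket:Frank). State: ticket:Frank, umbrella:Carol
Event 9 (swap ticket<->umbrella: now ticket:Carol, umbrella:Frank). State: ticket:Carol, umbrella:Frank
Event 10 (give ticket: Carol -> Frank). State: ticket:Frank, umbrella:Frank

Final state: ticket:Frank, umbrella:Frank
The umbrella is held by Frank.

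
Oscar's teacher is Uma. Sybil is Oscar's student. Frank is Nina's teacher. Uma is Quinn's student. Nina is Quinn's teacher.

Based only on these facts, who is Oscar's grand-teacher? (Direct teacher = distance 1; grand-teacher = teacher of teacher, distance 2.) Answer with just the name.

Answer: Quinn

Derivation:
Reconstructing the teacher chain from the given facts:
  Frank -> Nina -> Quinn -> Uma -> Oscar -> Sybil
(each arrow means 'teacher of the next')
Positions in the chain (0 = top):
  position of Frank: 0
  position of Nina: 1
  position of Quinn: 2
  position of Uma: 3
  position of Oscar: 4
  position of Sybil: 5

Oscar is at position 4; the grand-teacher is 2 steps up the chain, i.e. position 2: Quinn.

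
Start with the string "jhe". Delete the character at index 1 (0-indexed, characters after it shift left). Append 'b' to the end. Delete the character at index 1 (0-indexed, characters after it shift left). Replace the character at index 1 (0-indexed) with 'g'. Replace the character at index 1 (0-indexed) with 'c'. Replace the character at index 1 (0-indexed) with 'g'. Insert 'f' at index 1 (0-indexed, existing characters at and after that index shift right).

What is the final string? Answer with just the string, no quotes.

Applying each edit step by step:
Start: "jhe"
Op 1 (delete idx 1 = 'h'): "jhe" -> "je"
Op 2 (append 'b'): "je" -> "jeb"
Op 3 (delete idx 1 = 'e'): "jeb" -> "jb"
Op 4 (replace idx 1: 'b' -> 'g'): "jb" -> "jg"
Op 5 (replace idx 1: 'g' -> 'c'): "jg" -> "jc"
Op 6 (replace idx 1: 'c' -> 'g'): "jc" -> "jg"
Op 7 (insert 'f' at idx 1): "jg" -> "jfg"

Answer: jfg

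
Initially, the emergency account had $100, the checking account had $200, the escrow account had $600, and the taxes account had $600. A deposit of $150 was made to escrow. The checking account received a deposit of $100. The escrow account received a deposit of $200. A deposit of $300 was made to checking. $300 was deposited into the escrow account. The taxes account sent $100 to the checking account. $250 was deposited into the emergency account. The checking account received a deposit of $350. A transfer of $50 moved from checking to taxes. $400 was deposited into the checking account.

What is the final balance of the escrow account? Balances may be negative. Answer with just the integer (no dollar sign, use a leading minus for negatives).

Tracking account balances step by step:
Start: emergency=100, checking=200, escrow=600, taxes=600
Event 1 (deposit 150 to escrow): escrow: 600 + 150 = 750. Balances: emergency=100, checking=200, escrow=750, taxes=600
Event 2 (deposit 100 to checking): checking: 200 + 100 = 300. Balances: emergency=100, checking=300, escrow=750, taxes=600
Event 3 (deposit 200 to escrow): escrow: 750 + 200 = 950. Balances: emergency=100, checking=300, escrow=950, taxes=600
Event 4 (deposit 300 to checking): checking: 300 + 300 = 600. Balances: emergency=100, checking=600, escrow=950, taxes=600
Event 5 (deposit 300 to escrow): escrow: 950 + 300 = 1250. Balances: emergency=100, checking=600, escrow=1250, taxes=600
Event 6 (transfer 100 taxes -> checking): taxes: 600 - 100 = 500, checking: 600 + 100 = 700. Balances: emergency=100, checking=700, escrow=1250, taxes=500
Event 7 (deposit 250 to emergency): emergency: 100 + 250 = 350. Balances: emergency=350, checking=700, escrow=1250, taxes=500
Event 8 (deposit 350 to checking): checking: 700 + 350 = 1050. Balances: emergency=350, checking=1050, escrow=1250, taxes=500
Event 9 (transfer 50 checking -> taxes): checking: 1050 - 50 = 1000, taxes: 500 + 50 = 550. Balances: emergency=350, checking=1000, escrow=1250, taxes=550
Event 10 (deposit 400 to checking): checking: 1000 + 400 = 1400. Balances: emergency=350, checking=1400, escrow=1250, taxes=550

Final balance of escrow: 1250

Answer: 1250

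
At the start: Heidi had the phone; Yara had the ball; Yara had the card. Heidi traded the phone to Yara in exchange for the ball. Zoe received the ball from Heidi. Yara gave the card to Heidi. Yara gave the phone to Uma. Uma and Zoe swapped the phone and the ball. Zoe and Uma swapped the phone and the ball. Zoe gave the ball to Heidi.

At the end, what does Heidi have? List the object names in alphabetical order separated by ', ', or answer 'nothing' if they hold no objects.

Answer: ball, card

Derivation:
Tracking all object holders:
Start: phone:Heidi, ball:Yara, card:Yara
Event 1 (swap phone<->ball: now phone:Yara, ball:Heidi). State: phone:Yara, ball:Heidi, card:Yara
Event 2 (give ball: Heidi -> Zoe). State: phone:Yara, ball:Zoe, card:Yara
Event 3 (give card: Yara -> Heidi). State: phone:Yara, ball:Zoe, card:Heidi
Event 4 (give phone: Yara -> Uma). State: phone:Uma, ball:Zoe, card:Heidi
Event 5 (swap phone<->ball: now phone:Zoe, ball:Uma). State: phone:Zoe, ball:Uma, card:Heidi
Event 6 (swap phone<->ball: now phone:Uma, ball:Zoe). State: phone:Uma, ball:Zoe, card:Heidi
Event 7 (give ball: Zoe -> Heidi). State: phone:Uma, ball:Heidi, card:Heidi

Final state: phone:Uma, ball:Heidi, card:Heidi
Heidi holds: ball, card.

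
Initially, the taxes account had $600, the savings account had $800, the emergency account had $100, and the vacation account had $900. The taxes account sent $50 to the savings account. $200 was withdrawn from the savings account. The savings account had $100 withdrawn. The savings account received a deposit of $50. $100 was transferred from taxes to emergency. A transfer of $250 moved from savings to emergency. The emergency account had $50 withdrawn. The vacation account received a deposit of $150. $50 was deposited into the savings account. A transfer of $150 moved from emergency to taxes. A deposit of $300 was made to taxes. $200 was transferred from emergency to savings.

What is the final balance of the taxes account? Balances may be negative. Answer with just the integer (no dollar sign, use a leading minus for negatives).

Tracking account balances step by step:
Start: taxes=600, savings=800, emergency=100, vacation=900
Event 1 (transfer 50 taxes -> savings): taxes: 600 - 50 = 550, savings: 800 + 50 = 850. Balances: taxes=550, savings=850, emergency=100, vacation=900
Event 2 (withdraw 200 from savings): savings: 850 - 200 = 650. Balances: taxes=550, savings=650, emergency=100, vacation=900
Event 3 (withdraw 100 from savings): savings: 650 - 100 = 550. Balances: taxes=550, savings=550, emergency=100, vacation=900
Event 4 (deposit 50 to savings): savings: 550 + 50 = 600. Balances: taxes=550, savings=600, emergency=100, vacation=900
Event 5 (transfer 100 taxes -> emergency): taxes: 550 - 100 = 450, emergency: 100 + 100 = 200. Balances: taxes=450, savings=600, emergency=200, vacation=900
Event 6 (transfer 250 savings -> emergency): savings: 600 - 250 = 350, emergency: 200 + 250 = 450. Balances: taxes=450, savings=350, emergency=450, vacation=900
Event 7 (withdraw 50 from emergency): emergency: 450 - 50 = 400. Balances: taxes=450, savings=350, emergency=400, vacation=900
Event 8 (deposit 150 to vacation): vacation: 900 + 150 = 1050. Balances: taxes=450, savings=350, emergency=400, vacation=1050
Event 9 (deposit 50 to savings): savings: 350 + 50 = 400. Balances: taxes=450, savings=400, emergency=400, vacation=1050
Event 10 (transfer 150 emergency -> taxes): emergency: 400 - 150 = 250, taxes: 450 + 150 = 600. Balances: taxes=600, savings=400, emergency=250, vacation=1050
Event 11 (deposit 300 to taxes): taxes: 600 + 300 = 900. Balances: taxes=900, savings=400, emergency=250, vacation=1050
Event 12 (transfer 200 emergency -> savings): emergency: 250 - 200 = 50, savings: 400 + 200 = 600. Balances: taxes=900, savings=600, emergency=50, vacation=1050

Final balance of taxes: 900

Answer: 900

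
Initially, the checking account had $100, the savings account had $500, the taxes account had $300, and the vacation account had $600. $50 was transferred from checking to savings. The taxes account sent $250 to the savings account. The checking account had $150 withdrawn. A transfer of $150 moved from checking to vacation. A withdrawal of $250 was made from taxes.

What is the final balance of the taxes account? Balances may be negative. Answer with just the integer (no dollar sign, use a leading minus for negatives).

Answer: -200

Derivation:
Tracking account balances step by step:
Start: checking=100, savings=500, taxes=300, vacation=600
Event 1 (transfer 50 checking -> savings): checking: 100 - 50 = 50, savings: 500 + 50 = 550. Balances: checking=50, savings=550, taxes=300, vacation=600
Event 2 (transfer 250 taxes -> savings): taxes: 300 - 250 = 50, savings: 550 + 250 = 800. Balances: checking=50, savings=800, taxes=50, vacation=600
Event 3 (withdraw 150 from checking): checking: 50 - 150 = -100. Balances: checking=-100, savings=800, taxes=50, vacation=600
Event 4 (transfer 150 checking -> vacation): checking: -100 - 150 = -250, vacation: 600 + 150 = 750. Balances: checking=-250, savings=800, taxes=50, vacation=750
Event 5 (withdraw 250 from taxes): taxes: 50 - 250 = -200. Balances: checking=-250, savings=800, taxes=-200, vacation=750

Final balance of taxes: -200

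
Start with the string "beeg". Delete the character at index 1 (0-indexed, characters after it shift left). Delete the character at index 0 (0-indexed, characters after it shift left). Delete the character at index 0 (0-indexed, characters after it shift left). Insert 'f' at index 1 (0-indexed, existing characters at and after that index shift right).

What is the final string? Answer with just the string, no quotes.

Applying each edit step by step:
Start: "beeg"
Op 1 (delete idx 1 = 'e'): "beeg" -> "beg"
Op 2 (delete idx 0 = 'b'): "beg" -> "eg"
Op 3 (delete idx 0 = 'e'): "eg" -> "g"
Op 4 (insert 'f' at idx 1): "g" -> "gf"

Answer: gf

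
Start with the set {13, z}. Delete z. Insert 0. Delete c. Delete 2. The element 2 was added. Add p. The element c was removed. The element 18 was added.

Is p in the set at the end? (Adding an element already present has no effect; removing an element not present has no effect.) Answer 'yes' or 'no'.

Tracking the set through each operation:
Start: {13, z}
Event 1 (remove z): removed. Set: {13}
Event 2 (add 0): added. Set: {0, 13}
Event 3 (remove c): not present, no change. Set: {0, 13}
Event 4 (remove 2): not present, no change. Set: {0, 13}
Event 5 (add 2): added. Set: {0, 13, 2}
Event 6 (add p): added. Set: {0, 13, 2, p}
Event 7 (remove c): not present, no change. Set: {0, 13, 2, p}
Event 8 (add 18): added. Set: {0, 13, 18, 2, p}

Final set: {0, 13, 18, 2, p} (size 5)
p is in the final set.

Answer: yes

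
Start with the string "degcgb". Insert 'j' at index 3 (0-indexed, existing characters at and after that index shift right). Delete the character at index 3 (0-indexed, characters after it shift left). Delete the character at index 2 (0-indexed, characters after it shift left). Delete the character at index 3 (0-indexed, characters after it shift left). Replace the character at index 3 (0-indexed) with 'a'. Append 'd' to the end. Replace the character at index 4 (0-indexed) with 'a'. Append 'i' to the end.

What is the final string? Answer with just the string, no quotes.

Answer: decaai

Derivation:
Applying each edit step by step:
Start: "degcgb"
Op 1 (insert 'j' at idx 3): "degcgb" -> "degjcgb"
Op 2 (delete idx 3 = 'j'): "degjcgb" -> "degcgb"
Op 3 (delete idx 2 = 'g'): "degcgb" -> "decgb"
Op 4 (delete idx 3 = 'g'): "decgb" -> "decb"
Op 5 (replace idx 3: 'b' -> 'a'): "decb" -> "deca"
Op 6 (append 'd'): "deca" -> "decad"
Op 7 (replace idx 4: 'd' -> 'a'): "decad" -> "decaa"
Op 8 (append 'i'): "decaa" -> "decaai"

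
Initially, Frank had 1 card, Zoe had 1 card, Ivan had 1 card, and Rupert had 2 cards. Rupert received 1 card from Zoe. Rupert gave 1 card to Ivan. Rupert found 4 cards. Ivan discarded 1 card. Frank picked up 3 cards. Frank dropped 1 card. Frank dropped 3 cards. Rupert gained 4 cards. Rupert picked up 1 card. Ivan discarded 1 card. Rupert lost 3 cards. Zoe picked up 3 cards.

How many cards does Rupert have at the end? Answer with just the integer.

Tracking counts step by step:
Start: Frank=1, Zoe=1, Ivan=1, Rupert=2
Event 1 (Zoe -> Rupert, 1): Zoe: 1 -> 0, Rupert: 2 -> 3. State: Frank=1, Zoe=0, Ivan=1, Rupert=3
Event 2 (Rupert -> Ivan, 1): Rupert: 3 -> 2, Ivan: 1 -> 2. State: Frank=1, Zoe=0, Ivan=2, Rupert=2
Event 3 (Rupert +4): Rupert: 2 -> 6. State: Frank=1, Zoe=0, Ivan=2, Rupert=6
Event 4 (Ivan -1): Ivan: 2 -> 1. State: Frank=1, Zoe=0, Ivan=1, Rupert=6
Event 5 (Frank +3): Frank: 1 -> 4. State: Frank=4, Zoe=0, Ivan=1, Rupert=6
Event 6 (Frank -1): Frank: 4 -> 3. State: Frank=3, Zoe=0, Ivan=1, Rupert=6
Event 7 (Frank -3): Frank: 3 -> 0. State: Frank=0, Zoe=0, Ivan=1, Rupert=6
Event 8 (Rupert +4): Rupert: 6 -> 10. State: Frank=0, Zoe=0, Ivan=1, Rupert=10
Event 9 (Rupert +1): Rupert: 10 -> 11. State: Frank=0, Zoe=0, Ivan=1, Rupert=11
Event 10 (Ivan -1): Ivan: 1 -> 0. State: Frank=0, Zoe=0, Ivan=0, Rupert=11
Event 11 (Rupert -3): Rupert: 11 -> 8. State: Frank=0, Zoe=0, Ivan=0, Rupert=8
Event 12 (Zoe +3): Zoe: 0 -> 3. State: Frank=0, Zoe=3, Ivan=0, Rupert=8

Rupert's final count: 8

Answer: 8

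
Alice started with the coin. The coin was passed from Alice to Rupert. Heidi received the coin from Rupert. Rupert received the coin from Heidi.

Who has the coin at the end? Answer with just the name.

Answer: Rupert

Derivation:
Tracking the coin through each event:
Start: Alice has the coin.
After event 1: Rupert has the coin.
After event 2: Heidi has the coin.
After event 3: Rupert has the coin.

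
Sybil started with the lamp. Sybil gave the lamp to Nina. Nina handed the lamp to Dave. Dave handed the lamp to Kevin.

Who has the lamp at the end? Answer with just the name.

Tracking the lamp through each event:
Start: Sybil has the lamp.
After event 1: Nina has the lamp.
After event 2: Dave has the lamp.
After event 3: Kevin has the lamp.

Answer: Kevin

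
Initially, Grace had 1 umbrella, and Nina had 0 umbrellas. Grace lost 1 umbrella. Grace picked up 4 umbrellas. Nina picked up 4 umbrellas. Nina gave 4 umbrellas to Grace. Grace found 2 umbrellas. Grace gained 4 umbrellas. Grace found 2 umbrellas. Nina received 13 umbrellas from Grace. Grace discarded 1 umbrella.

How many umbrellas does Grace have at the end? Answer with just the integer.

Answer: 2

Derivation:
Tracking counts step by step:
Start: Grace=1, Nina=0
Event 1 (Grace -1): Grace: 1 -> 0. State: Grace=0, Nina=0
Event 2 (Grace +4): Grace: 0 -> 4. State: Grace=4, Nina=0
Event 3 (Nina +4): Nina: 0 -> 4. State: Grace=4, Nina=4
Event 4 (Nina -> Grace, 4): Nina: 4 -> 0, Grace: 4 -> 8. State: Grace=8, Nina=0
Event 5 (Grace +2): Grace: 8 -> 10. State: Grace=10, Nina=0
Event 6 (Grace +4): Grace: 10 -> 14. State: Grace=14, Nina=0
Event 7 (Grace +2): Grace: 14 -> 16. State: Grace=16, Nina=0
Event 8 (Grace -> Nina, 13): Grace: 16 -> 3, Nina: 0 -> 13. State: Grace=3, Nina=13
Event 9 (Grace -1): Grace: 3 -> 2. State: Grace=2, Nina=13

Grace's final count: 2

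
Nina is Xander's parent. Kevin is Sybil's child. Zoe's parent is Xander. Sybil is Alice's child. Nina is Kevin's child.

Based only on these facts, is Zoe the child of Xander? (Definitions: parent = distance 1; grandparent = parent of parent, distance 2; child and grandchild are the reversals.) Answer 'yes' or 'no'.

Reconstructing the parent chain from the given facts:
  Alice -> Sybil -> Kevin -> Nina -> Xander -> Zoe
(each arrow means 'parent of the next')
Positions in the chain (0 = top):
  position of Alice: 0
  position of Sybil: 1
  position of Kevin: 2
  position of Nina: 3
  position of Xander: 4
  position of Zoe: 5

Zoe is at position 5, Xander is at position 4; signed distance (j - i) = -1.
'child' requires j - i = -1. Actual distance is -1, so the relation HOLDS.

Answer: yes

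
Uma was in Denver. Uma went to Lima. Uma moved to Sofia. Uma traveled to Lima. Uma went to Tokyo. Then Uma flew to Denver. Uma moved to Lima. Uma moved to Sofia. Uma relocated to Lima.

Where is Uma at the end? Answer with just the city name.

Answer: Lima

Derivation:
Tracking Uma's location:
Start: Uma is in Denver.
After move 1: Denver -> Lima. Uma is in Lima.
After move 2: Lima -> Sofia. Uma is in Sofia.
After move 3: Sofia -> Lima. Uma is in Lima.
After move 4: Lima -> Tokyo. Uma is in Tokyo.
After move 5: Tokyo -> Denver. Uma is in Denver.
After move 6: Denver -> Lima. Uma is in Lima.
After move 7: Lima -> Sofia. Uma is in Sofia.
After move 8: Sofia -> Lima. Uma is in Lima.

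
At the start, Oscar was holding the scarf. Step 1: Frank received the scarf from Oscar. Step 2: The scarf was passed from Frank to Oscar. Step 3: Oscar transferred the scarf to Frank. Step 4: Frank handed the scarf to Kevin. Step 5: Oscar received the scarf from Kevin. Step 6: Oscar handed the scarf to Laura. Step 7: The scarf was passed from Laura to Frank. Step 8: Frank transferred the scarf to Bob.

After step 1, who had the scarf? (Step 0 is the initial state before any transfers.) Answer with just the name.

Tracking the scarf holder through step 1:
After step 0 (start): Oscar
After step 1: Frank

At step 1, the holder is Frank.

Answer: Frank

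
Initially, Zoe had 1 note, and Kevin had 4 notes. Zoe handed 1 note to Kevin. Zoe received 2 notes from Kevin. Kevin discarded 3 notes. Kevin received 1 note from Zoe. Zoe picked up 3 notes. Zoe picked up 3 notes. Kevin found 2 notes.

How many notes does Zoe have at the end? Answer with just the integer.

Answer: 7

Derivation:
Tracking counts step by step:
Start: Zoe=1, Kevin=4
Event 1 (Zoe -> Kevin, 1): Zoe: 1 -> 0, Kevin: 4 -> 5. State: Zoe=0, Kevin=5
Event 2 (Kevin -> Zoe, 2): Kevin: 5 -> 3, Zoe: 0 -> 2. State: Zoe=2, Kevin=3
Event 3 (Kevin -3): Kevin: 3 -> 0. State: Zoe=2, Kevin=0
Event 4 (Zoe -> Kevin, 1): Zoe: 2 -> 1, Kevin: 0 -> 1. State: Zoe=1, Kevin=1
Event 5 (Zoe +3): Zoe: 1 -> 4. State: Zoe=4, Kevin=1
Event 6 (Zoe +3): Zoe: 4 -> 7. State: Zoe=7, Kevin=1
Event 7 (Kevin +2): Kevin: 1 -> 3. State: Zoe=7, Kevin=3

Zoe's final count: 7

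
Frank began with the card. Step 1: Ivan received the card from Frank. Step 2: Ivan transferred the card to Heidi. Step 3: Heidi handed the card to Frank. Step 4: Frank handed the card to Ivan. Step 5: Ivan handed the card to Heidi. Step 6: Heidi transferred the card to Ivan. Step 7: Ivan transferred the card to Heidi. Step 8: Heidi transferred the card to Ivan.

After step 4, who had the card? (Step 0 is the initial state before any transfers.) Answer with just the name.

Tracking the card holder through step 4:
After step 0 (start): Frank
After step 1: Ivan
After step 2: Heidi
After step 3: Frank
After step 4: Ivan

At step 4, the holder is Ivan.

Answer: Ivan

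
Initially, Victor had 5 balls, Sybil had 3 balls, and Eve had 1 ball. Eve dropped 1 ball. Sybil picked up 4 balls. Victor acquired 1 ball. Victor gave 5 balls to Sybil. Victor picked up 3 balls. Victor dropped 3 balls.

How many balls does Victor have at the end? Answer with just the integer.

Tracking counts step by step:
Start: Victor=5, Sybil=3, Eve=1
Event 1 (Eve -1): Eve: 1 -> 0. State: Victor=5, Sybil=3, Eve=0
Event 2 (Sybil +4): Sybil: 3 -> 7. State: Victor=5, Sybil=7, Eve=0
Event 3 (Victor +1): Victor: 5 -> 6. State: Victor=6, Sybil=7, Eve=0
Event 4 (Victor -> Sybil, 5): Victor: 6 -> 1, Sybil: 7 -> 12. State: Victor=1, Sybil=12, Eve=0
Event 5 (Victor +3): Victor: 1 -> 4. State: Victor=4, Sybil=12, Eve=0
Event 6 (Victor -3): Victor: 4 -> 1. State: Victor=1, Sybil=12, Eve=0

Victor's final count: 1

Answer: 1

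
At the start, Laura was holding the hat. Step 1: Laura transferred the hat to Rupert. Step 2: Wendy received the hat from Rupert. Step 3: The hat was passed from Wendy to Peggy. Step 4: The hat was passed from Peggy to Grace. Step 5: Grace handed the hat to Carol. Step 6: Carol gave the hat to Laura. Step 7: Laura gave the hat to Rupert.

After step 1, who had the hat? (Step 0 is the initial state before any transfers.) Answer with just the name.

Answer: Rupert

Derivation:
Tracking the hat holder through step 1:
After step 0 (start): Laura
After step 1: Rupert

At step 1, the holder is Rupert.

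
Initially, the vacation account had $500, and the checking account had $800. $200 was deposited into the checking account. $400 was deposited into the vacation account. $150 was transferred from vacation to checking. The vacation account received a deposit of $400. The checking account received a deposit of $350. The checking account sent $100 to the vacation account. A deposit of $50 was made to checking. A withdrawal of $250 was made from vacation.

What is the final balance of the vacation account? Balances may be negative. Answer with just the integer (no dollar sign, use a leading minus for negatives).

Answer: 1000

Derivation:
Tracking account balances step by step:
Start: vacation=500, checking=800
Event 1 (deposit 200 to checking): checking: 800 + 200 = 1000. Balances: vacation=500, checking=1000
Event 2 (deposit 400 to vacation): vacation: 500 + 400 = 900. Balances: vacation=900, checking=1000
Event 3 (transfer 150 vacation -> checking): vacation: 900 - 150 = 750, checking: 1000 + 150 = 1150. Balances: vacation=750, checking=1150
Event 4 (deposit 400 to vacation): vacation: 750 + 400 = 1150. Balances: vacation=1150, checking=1150
Event 5 (deposit 350 to checking): checking: 1150 + 350 = 1500. Balances: vacation=1150, checking=1500
Event 6 (transfer 100 checking -> vacation): checking: 1500 - 100 = 1400, vacation: 1150 + 100 = 1250. Balances: vacation=1250, checking=1400
Event 7 (deposit 50 to checking): checking: 1400 + 50 = 1450. Balances: vacation=1250, checking=1450
Event 8 (withdraw 250 from vacation): vacation: 1250 - 250 = 1000. Balances: vacation=1000, checking=1450

Final balance of vacation: 1000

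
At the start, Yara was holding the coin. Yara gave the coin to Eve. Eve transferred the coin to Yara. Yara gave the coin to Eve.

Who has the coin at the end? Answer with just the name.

Answer: Eve

Derivation:
Tracking the coin through each event:
Start: Yara has the coin.
After event 1: Eve has the coin.
After event 2: Yara has the coin.
After event 3: Eve has the coin.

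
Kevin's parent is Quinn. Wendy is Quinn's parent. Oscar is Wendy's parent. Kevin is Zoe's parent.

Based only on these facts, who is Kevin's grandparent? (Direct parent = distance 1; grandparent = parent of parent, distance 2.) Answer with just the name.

Reconstructing the parent chain from the given facts:
  Oscar -> Wendy -> Quinn -> Kevin -> Zoe
(each arrow means 'parent of the next')
Positions in the chain (0 = top):
  position of Oscar: 0
  position of Wendy: 1
  position of Quinn: 2
  position of Kevin: 3
  position of Zoe: 4

Kevin is at position 3; the grandparent is 2 steps up the chain, i.e. position 1: Wendy.

Answer: Wendy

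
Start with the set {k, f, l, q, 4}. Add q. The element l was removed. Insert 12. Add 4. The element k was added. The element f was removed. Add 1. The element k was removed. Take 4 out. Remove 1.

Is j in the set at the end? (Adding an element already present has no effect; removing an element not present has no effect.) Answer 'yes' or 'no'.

Tracking the set through each operation:
Start: {4, f, k, l, q}
Event 1 (add q): already present, no change. Set: {4, f, k, l, q}
Event 2 (remove l): removed. Set: {4, f, k, q}
Event 3 (add 12): added. Set: {12, 4, f, k, q}
Event 4 (add 4): already present, no change. Set: {12, 4, f, k, q}
Event 5 (add k): already present, no change. Set: {12, 4, f, k, q}
Event 6 (remove f): removed. Set: {12, 4, k, q}
Event 7 (add 1): added. Set: {1, 12, 4, k, q}
Event 8 (remove k): removed. Set: {1, 12, 4, q}
Event 9 (remove 4): removed. Set: {1, 12, q}
Event 10 (remove 1): removed. Set: {12, q}

Final set: {12, q} (size 2)
j is NOT in the final set.

Answer: no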